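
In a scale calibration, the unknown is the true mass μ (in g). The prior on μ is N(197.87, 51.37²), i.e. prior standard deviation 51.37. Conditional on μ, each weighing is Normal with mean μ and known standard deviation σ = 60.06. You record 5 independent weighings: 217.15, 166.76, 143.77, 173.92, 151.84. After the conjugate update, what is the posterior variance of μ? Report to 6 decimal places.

For Normal data with known variance σ², a Normal(μ₀, σ₀²) prior on μ is conjugate. Posterior precision = 1/σ₀² + n/σ²; posterior mean is the precision-weighted average of μ₀ and x̄.
σ₀² = 51.37² = 2638.8769, σ² = 60.06² = 3607.2036; σ² + n·σ₀² = 3607.2036 + 5·2638.8769 = 16801.5881.
Posterior precision = 1/σ₀² + n/σ² = 1/2638.8769 + 5/3607.2036 = (σ² + n·σ₀²)/(σ₀²σ²) = 16801.5881/(2638.8769·3607.2036); posterior variance σₙ² = σ₀²σ²/(σ² + n·σ₀²) = 2638.8769·3607.2036/16801.5881 = 566.551578.

566.551578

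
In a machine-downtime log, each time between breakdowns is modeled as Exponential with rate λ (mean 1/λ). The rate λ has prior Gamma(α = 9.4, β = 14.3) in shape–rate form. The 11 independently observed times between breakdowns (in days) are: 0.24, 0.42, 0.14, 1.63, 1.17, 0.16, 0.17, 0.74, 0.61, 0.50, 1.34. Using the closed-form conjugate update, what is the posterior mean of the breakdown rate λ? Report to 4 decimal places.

0.9524

With a Gamma(shape α, rate β) prior on the exponential rate λ, the posterior after n observations with total T = Σxᵢ is Gamma(α+n, β+T).
Sum of observations T = 7.12 days; n = 11.
Posterior: Gamma(9.4+11, 14.3+7.12) = Gamma(20.4, 21.42).
Posterior mean of λ = α/β = 20.4/21.42 = 0.9524.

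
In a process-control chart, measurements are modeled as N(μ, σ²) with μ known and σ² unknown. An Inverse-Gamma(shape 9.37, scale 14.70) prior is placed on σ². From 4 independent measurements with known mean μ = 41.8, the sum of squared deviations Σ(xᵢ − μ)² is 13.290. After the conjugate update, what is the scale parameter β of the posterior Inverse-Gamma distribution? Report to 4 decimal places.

With known mean μ and an Inverse-Gamma(α, β) prior on σ², the Normal likelihood is conjugate: posterior is Inv-Gamma(α + n/2, β + Σ(xᵢ−μ)²/2).
Posterior: Inv-Gamma(9.37 + 4/2, 14.70 + 13.290/2) = Inv-Gamma(11.37, 21.3450).
Posterior β = 21.3450.

21.3450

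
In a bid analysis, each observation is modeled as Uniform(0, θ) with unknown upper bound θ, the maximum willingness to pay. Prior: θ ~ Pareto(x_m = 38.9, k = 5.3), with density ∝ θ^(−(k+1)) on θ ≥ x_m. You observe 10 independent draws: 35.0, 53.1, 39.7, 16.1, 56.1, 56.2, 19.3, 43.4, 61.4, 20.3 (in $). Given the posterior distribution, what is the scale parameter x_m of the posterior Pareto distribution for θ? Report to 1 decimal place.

A Pareto(scale x_m, shape k) prior on the upper bound θ of Uniform(0, θ) is conjugate: posterior is Pareto(max(x_m, max xᵢ), k + n).
Sample maximum = 61.4; prior scale x_m = 38.9 → posterior scale = max = 61.4.
Posterior shape = 5.3 + 10 = 15.3.
Posterior scale x_m = 61.4.

61.4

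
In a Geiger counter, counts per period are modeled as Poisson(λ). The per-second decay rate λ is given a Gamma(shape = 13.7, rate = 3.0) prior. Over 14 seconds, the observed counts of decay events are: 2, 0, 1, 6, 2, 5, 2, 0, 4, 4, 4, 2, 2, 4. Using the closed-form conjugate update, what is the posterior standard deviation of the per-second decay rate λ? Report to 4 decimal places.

0.4230

With a Gamma(shape α, rate β) prior, the Poisson likelihood is conjugate: the posterior is Gamma(α + ΣXᵢ, β + n).
Sum of counts S = 38 over n = 14 seconds.
Posterior: Gamma(α+S, β+n) = Gamma(13.7+38, 3.0+14) = Gamma(51.7, 17.0).
SD = √α/β = √51.7/17.0 = 0.4230.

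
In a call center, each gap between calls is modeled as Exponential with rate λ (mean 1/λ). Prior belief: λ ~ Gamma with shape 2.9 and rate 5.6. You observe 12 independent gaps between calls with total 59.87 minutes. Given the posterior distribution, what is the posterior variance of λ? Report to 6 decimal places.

0.003476

With a Gamma(shape α, rate β) prior on the exponential rate λ, the posterior after n observations with total T = Σxᵢ is Gamma(α+n, β+T).
Posterior: Gamma(2.9+12, 5.6+59.87) = Gamma(14.9, 65.47).
Var = α/β² = 0.003476.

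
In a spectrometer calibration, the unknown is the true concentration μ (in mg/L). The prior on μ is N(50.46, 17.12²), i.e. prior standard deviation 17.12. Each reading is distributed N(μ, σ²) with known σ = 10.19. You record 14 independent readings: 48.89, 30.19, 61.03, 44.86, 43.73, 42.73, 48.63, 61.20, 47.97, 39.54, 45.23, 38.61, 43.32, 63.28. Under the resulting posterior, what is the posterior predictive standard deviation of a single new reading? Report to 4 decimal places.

10.5390

For Normal data with known variance σ², a Normal(μ₀, σ₀²) prior on μ is conjugate. Posterior precision = 1/σ₀² + n/σ²; posterior mean is the precision-weighted average of μ₀ and x̄.
σ₀² = 17.12² = 293.0944, σ² = 10.19² = 103.8361; σ² + n·σ₀² = 103.8361 + 14·293.0944 = 4207.1577.
Posterior precision = 1/σ₀² + n/σ² = 1/293.0944 + 14/103.8361 = (σ² + n·σ₀²)/(σ₀²σ²) = 4207.1577/(293.0944·103.8361); posterior variance σₙ² = σ₀²σ²/(σ² + n·σ₀²) = 293.0944·103.8361/4207.1577 = 7.233810.
Predictive variance for one new observation = σₙ² + σ² = 293.0944·103.8361/4207.1577 + 103.8361 = σ²·(σ₀² + 4207.1577)/4207.1577 = 103.8361·4500.2521/4207.1577 = 111.069910; SD = √(103.8361·4500.2521/4207.1577) = 10.5390.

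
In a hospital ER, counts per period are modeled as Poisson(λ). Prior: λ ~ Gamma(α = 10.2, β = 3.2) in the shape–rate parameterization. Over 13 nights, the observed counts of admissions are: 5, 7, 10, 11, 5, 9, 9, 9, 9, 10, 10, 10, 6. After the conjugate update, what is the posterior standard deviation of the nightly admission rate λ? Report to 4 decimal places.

0.6768

With a Gamma(shape α, rate β) prior, the Poisson likelihood is conjugate: the posterior is Gamma(α + ΣXᵢ, β + n).
Sum of counts S = 110 over n = 13 nights.
Posterior: Gamma(α+S, β+n) = Gamma(10.2+110, 3.2+13) = Gamma(120.2, 16.2).
SD = √α/β = √120.2/16.2 = 0.6768.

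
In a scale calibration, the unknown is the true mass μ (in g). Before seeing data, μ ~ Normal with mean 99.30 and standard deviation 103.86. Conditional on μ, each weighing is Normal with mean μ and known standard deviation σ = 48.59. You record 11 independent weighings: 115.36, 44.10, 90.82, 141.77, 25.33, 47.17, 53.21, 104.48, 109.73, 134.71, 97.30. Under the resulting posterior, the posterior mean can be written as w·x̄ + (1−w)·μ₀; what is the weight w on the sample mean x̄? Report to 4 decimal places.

0.9805

For Normal data with known variance σ², a Normal(μ₀, σ₀²) prior on μ is conjugate. Posterior precision = 1/σ₀² + n/σ²; posterior mean is the precision-weighted average of μ₀ and x̄.
σ₀² = 103.86² = 10786.8996, σ² = 48.59² = 2360.9881. Prior precision 1/σ₀² = 1/10786.8996; data precision n/σ² = 11/2360.9881.
w = (n/σ²)/(1/σ₀² + n/σ²) = n·σ₀²/(σ² + n·σ₀²) = 11·10786.8996/(2360.9881 + 11·10786.8996) = 118655.8956/121016.8837 = 0.9805.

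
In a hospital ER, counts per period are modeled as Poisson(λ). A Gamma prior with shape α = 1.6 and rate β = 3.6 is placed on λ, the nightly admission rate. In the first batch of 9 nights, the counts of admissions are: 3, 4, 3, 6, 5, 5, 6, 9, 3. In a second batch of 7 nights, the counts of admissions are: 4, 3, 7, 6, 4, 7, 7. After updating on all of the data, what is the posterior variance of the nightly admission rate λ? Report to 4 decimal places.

With a Gamma(shape α, rate β) prior, the Poisson likelihood is conjugate: the posterior is Gamma(α + ΣXᵢ, β + n).
Batch 1: sum of counts S = 44 over n = 9 nights.
After batch 1: Gamma(α+S, β+n) = Gamma(1.6+44, 3.6+9) = Gamma(45.6, 12.6).
Batch 2: sum of counts S = 38 over n = 7 nights.
After batch 2: Gamma(α+S, β+n) = Gamma(45.6+38, 12.6+7) = Gamma(83.6, 19.6).
Var = α/β² = 83.6/19.6² = 0.2176.

0.2176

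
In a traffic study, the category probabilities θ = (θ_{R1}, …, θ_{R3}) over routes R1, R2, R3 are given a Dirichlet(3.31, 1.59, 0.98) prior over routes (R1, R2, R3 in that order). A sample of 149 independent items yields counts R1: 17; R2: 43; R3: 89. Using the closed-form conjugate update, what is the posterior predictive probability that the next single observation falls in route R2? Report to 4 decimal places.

The Dirichlet prior is conjugate to the Multinomial likelihood: each posterior αⱼ = prior αⱼ + observed count nⱼ.
Posterior concentration: (20.31, 44.59, 89.98), total = 154.88.
P(next = R2 | data) = α_{R2}/Σα = 0.2879.

0.2879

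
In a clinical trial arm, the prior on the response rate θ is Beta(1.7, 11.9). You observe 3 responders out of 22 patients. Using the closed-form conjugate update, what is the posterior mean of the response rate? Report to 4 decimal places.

The Beta prior is conjugate to a Binomial/Bernoulli likelihood; the update adds successes to α and failures to β.
Posterior: Beta(α+k, β+n−k) = Beta(1.7+3, 11.9+19) = Beta(4.7, 30.9).
Posterior mean = α/(α+β) = 4.7/35.6 = 0.1320.

0.1320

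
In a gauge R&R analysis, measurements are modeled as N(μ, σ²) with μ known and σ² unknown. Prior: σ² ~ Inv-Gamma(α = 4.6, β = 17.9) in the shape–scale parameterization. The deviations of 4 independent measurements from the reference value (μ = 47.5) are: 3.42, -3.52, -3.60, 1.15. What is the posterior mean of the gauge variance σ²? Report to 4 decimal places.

With known mean μ and an Inverse-Gamma(α, β) prior on σ², the Normal likelihood is conjugate: posterior is Inv-Gamma(α + n/2, β + Σ(xᵢ−μ)²/2).
Σ(xᵢ−μ)² = (3.42)² + (-3.52)² + (-3.60)² + (1.15)² = 38.3693.
Posterior: Inv-Gamma(4.6 + 4/2, 17.9 + 38.3693/2) = Inv-Gamma(6.60, 37.08465).
E[σ²|data] = β/(α−1) = 37.08465/5.60 = 6.6223.

6.6223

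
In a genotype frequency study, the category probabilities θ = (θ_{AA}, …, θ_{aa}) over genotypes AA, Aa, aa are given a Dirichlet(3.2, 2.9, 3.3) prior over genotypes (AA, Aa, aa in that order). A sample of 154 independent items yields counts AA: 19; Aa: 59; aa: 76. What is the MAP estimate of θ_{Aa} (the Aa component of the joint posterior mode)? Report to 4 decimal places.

The Dirichlet prior is conjugate to the Multinomial likelihood: each posterior αⱼ = prior αⱼ + observed count nⱼ.
Posterior concentration: (22.2, 61.9, 79.3), total = 163.4.
Joint mode component: (α_{Aa}−1)/(Σα−K) = 60.9/160.4 = 0.3797.

0.3797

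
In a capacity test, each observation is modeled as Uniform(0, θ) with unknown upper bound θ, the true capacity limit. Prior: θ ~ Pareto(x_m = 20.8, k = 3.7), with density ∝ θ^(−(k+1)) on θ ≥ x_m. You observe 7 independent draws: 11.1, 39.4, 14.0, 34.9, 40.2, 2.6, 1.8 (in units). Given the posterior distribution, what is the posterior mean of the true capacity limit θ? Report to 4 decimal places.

44.3443

A Pareto(scale x_m, shape k) prior on the upper bound θ of Uniform(0, θ) is conjugate: posterior is Pareto(max(x_m, max xᵢ), k + n).
Sample maximum = 40.2; prior scale x_m = 20.8 → posterior scale = max = 40.2.
Posterior shape = 3.7 + 7 = 10.7.
E[θ|data] = k·x_m/(k−1) = 10.7·40.2/9.7 = 44.3443.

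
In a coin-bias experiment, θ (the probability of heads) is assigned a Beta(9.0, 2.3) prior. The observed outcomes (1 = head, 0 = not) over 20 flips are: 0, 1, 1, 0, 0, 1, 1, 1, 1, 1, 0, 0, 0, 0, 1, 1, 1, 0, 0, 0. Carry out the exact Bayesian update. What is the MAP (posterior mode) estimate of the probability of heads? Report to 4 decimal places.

The Beta prior is conjugate to a Binomial/Bernoulli likelihood; the update adds successes to α and failures to β.
Posterior: Beta(α+k, β+n−k) = Beta(9.0+10, 2.3+10) = Beta(19.0, 12.3).
Mode of Beta(a,b) for a,b>1 is (a−1)/(a+b−2) = 18.0/29.3 = 0.6143.

0.6143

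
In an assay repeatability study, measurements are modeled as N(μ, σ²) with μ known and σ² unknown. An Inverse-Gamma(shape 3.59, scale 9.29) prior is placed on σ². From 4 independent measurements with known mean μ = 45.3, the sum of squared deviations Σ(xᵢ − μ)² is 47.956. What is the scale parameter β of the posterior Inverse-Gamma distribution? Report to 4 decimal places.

With known mean μ and an Inverse-Gamma(α, β) prior on σ², the Normal likelihood is conjugate: posterior is Inv-Gamma(α + n/2, β + Σ(xᵢ−μ)²/2).
Posterior: Inv-Gamma(3.59 + 4/2, 9.29 + 47.956/2) = Inv-Gamma(5.59, 33.2680).
Posterior β = 33.2680.

33.2680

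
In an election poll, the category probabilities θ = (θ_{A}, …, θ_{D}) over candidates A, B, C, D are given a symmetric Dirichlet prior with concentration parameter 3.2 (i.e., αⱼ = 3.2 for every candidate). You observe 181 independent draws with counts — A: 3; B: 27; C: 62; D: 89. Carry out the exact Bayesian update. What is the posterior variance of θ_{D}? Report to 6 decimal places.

0.001280

The Dirichlet prior is conjugate to the Multinomial likelihood: each posterior αⱼ = prior αⱼ + observed count nⱼ.
Posterior concentration: (6.2, 30.2, 65.2, 92.2), total = 193.8.
Var[θ_j] = α_j(Σα−α_j)/((Σα)²(Σα+1)) = 92.2·101.6/(193.8²·194.8) = 0.001280.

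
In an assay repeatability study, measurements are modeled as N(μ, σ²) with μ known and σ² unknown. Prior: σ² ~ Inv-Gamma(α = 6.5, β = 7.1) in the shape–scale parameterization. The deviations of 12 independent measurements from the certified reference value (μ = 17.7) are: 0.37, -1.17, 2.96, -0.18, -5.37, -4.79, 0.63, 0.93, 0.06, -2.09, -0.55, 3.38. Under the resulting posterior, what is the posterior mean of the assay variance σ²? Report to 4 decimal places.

4.0714

With known mean μ and an Inverse-Gamma(α, β) prior on σ², the Normal likelihood is conjugate: posterior is Inv-Gamma(α + n/2, β + Σ(xᵢ−μ)²/2).
Σ(xᵢ−μ)² = (0.37)² + (-1.17)² + (2.96)² + (-0.18)² + (-5.37)² + (-4.79)² + (0.63)² + (0.93)² + (0.06)² + (-2.09)² + (-0.55)² + (3.38)² = 79.4412.
Posterior: Inv-Gamma(6.5 + 12/2, 7.1 + 79.4412/2) = Inv-Gamma(12.50, 46.82060).
E[σ²|data] = β/(α−1) = 46.82060/11.50 = 4.0714.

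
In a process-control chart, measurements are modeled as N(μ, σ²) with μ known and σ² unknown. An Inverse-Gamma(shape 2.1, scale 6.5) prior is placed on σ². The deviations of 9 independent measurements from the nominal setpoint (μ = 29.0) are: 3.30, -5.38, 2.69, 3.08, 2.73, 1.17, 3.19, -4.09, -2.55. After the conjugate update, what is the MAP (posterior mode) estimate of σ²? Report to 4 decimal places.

With known mean μ and an Inverse-Gamma(α, β) prior on σ², the Normal likelihood is conjugate: posterior is Inv-Gamma(α + n/2, β + Σ(xᵢ−μ)²/2).
Σ(xᵢ−μ)² = (3.30)² + (-5.38)² + (2.69)² + (3.08)² + (2.73)² + (1.17)² + (3.19)² + (-4.09)² + (-2.55)² = 98.7854.
Posterior: Inv-Gamma(2.1 + 9/2, 6.5 + 98.7854/2) = Inv-Gamma(6.60, 55.89270).
Mode = β/(α+1) = 55.89270/7.60 = 7.3543.

7.3543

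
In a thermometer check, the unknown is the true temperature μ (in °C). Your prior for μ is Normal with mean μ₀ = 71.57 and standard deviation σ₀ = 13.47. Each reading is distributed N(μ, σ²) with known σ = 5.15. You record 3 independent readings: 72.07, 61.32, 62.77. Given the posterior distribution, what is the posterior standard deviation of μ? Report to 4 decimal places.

For Normal data with known variance σ², a Normal(μ₀, σ₀²) prior on μ is conjugate. Posterior precision = 1/σ₀² + n/σ²; posterior mean is the precision-weighted average of μ₀ and x̄.
σ₀² = 13.47² = 181.4409, σ² = 5.15² = 26.5225; σ² + n·σ₀² = 26.5225 + 3·181.4409 = 570.8452.
Posterior precision = 1/σ₀² + n/σ² = 1/181.4409 + 3/26.5225 = (σ² + n·σ₀²)/(σ₀²σ²) = 570.8452/(181.4409·26.5225); posterior variance σₙ² = σ₀²σ²/(σ² + n·σ₀²) = 181.4409·26.5225/570.8452 = 8.430072.
Posterior SD = √σₙ² = √(181.4409·26.5225/570.8452) = 2.9035.

2.9035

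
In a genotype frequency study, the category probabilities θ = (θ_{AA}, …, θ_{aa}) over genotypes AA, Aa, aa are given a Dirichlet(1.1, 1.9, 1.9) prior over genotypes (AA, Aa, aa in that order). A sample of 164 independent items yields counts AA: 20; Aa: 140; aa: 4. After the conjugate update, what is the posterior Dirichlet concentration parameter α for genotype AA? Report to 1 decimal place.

The Dirichlet prior is conjugate to the Multinomial likelihood: each posterior αⱼ = prior αⱼ + observed count nⱼ.
Posterior concentration: (21.1, 141.9, 5.9), total = 168.9.
α_{AA} = 1.1 + 20 = 21.1.

21.1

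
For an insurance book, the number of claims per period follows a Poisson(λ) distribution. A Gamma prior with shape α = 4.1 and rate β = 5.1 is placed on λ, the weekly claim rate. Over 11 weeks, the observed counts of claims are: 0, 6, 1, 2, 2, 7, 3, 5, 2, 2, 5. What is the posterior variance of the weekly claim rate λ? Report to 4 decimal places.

With a Gamma(shape α, rate β) prior, the Poisson likelihood is conjugate: the posterior is Gamma(α + ΣXᵢ, β + n).
Sum of counts S = 35 over n = 11 weeks.
Posterior: Gamma(α+S, β+n) = Gamma(4.1+35, 5.1+11) = Gamma(39.1, 16.1).
Var = α/β² = 39.1/16.1² = 0.1508.

0.1508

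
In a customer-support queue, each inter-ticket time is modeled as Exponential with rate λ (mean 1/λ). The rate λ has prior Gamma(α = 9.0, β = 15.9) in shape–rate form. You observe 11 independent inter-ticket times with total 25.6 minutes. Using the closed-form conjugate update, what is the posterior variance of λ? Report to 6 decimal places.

With a Gamma(shape α, rate β) prior on the exponential rate λ, the posterior after n observations with total T = Σxᵢ is Gamma(α+n, β+T).
Posterior: Gamma(9.0+11, 15.9+25.6) = Gamma(20.0, 41.5).
Var = α/β² = 0.011613.

0.011613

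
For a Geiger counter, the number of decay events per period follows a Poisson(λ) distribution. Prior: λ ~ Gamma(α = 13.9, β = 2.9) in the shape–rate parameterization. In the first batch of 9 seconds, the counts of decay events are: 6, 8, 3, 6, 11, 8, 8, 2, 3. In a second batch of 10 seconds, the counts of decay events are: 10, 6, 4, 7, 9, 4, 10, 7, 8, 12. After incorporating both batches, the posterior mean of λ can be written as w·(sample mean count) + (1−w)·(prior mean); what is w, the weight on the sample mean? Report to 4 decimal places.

With a Gamma(shape α, rate β) prior, the Poisson likelihood is conjugate: the posterior is Gamma(α + ΣXᵢ, β + n).
Total number of seconds: n = 9 + 10 = 19.
Posterior mean = (α₀+S)/(β₀+n) = [n/(β₀+n)]·(S/n) + [β₀/(β₀+n)]·(α₀/β₀), so only n and β₀ enter the weight.
Weight on data w = n/(β₀+n) = 19/(2.9+19) = 19/21.9 = 0.8676.

0.8676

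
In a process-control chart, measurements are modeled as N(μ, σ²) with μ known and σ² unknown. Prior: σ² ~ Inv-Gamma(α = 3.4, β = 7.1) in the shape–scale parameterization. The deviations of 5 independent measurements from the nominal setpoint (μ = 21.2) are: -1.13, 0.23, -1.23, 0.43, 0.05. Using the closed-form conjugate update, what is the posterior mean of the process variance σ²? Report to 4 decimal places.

With known mean μ and an Inverse-Gamma(α, β) prior on σ², the Normal likelihood is conjugate: posterior is Inv-Gamma(α + n/2, β + Σ(xᵢ−μ)²/2).
Σ(xᵢ−μ)² = (-1.13)² + (0.23)² + (-1.23)² + (0.43)² + (0.05)² = 3.0301.
Posterior: Inv-Gamma(3.4 + 5/2, 7.1 + 3.0301/2) = Inv-Gamma(5.90, 8.61505).
E[σ²|data] = β/(α−1) = 8.61505/4.90 = 1.7582.

1.7582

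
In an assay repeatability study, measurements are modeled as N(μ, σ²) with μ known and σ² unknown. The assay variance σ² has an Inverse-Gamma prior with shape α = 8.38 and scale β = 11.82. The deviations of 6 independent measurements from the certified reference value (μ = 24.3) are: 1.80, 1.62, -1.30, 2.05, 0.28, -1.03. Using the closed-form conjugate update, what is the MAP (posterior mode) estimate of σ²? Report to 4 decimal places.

1.4756

With known mean μ and an Inverse-Gamma(α, β) prior on σ², the Normal likelihood is conjugate: posterior is Inv-Gamma(α + n/2, β + Σ(xᵢ−μ)²/2).
Σ(xᵢ−μ)² = (1.80)² + (1.62)² + (-1.30)² + (2.05)² + (0.28)² + (-1.03)² = 12.8962.
Posterior: Inv-Gamma(8.38 + 6/2, 11.82 + 12.8962/2) = Inv-Gamma(11.38, 18.26810).
Mode = β/(α+1) = 18.26810/12.38 = 1.4756.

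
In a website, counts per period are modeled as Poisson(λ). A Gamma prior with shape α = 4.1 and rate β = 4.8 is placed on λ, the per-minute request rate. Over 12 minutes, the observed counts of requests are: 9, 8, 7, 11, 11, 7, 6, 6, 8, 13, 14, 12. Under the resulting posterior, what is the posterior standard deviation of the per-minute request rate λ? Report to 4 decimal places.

0.6414

With a Gamma(shape α, rate β) prior, the Poisson likelihood is conjugate: the posterior is Gamma(α + ΣXᵢ, β + n).
Sum of counts S = 112 over n = 12 minutes.
Posterior: Gamma(α+S, β+n) = Gamma(4.1+112, 4.8+12) = Gamma(116.1, 16.8).
SD = √α/β = √116.1/16.8 = 0.6414.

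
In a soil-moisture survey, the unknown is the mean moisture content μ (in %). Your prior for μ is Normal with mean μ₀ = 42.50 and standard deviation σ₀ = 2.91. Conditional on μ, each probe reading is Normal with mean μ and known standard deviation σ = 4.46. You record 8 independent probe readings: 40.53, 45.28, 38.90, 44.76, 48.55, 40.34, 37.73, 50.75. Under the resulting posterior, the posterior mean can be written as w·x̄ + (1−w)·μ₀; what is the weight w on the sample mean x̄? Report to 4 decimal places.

For Normal data with known variance σ², a Normal(μ₀, σ₀²) prior on μ is conjugate. Posterior precision = 1/σ₀² + n/σ²; posterior mean is the precision-weighted average of μ₀ and x̄.
σ₀² = 2.91² = 8.4681, σ² = 4.46² = 19.8916. Prior precision 1/σ₀² = 1/8.4681; data precision n/σ² = 8/19.8916.
w = (n/σ²)/(1/σ₀² + n/σ²) = n·σ₀²/(σ² + n·σ₀²) = 8·8.4681/(19.8916 + 8·8.4681) = 67.7448/87.6364 = 0.7730.

0.7730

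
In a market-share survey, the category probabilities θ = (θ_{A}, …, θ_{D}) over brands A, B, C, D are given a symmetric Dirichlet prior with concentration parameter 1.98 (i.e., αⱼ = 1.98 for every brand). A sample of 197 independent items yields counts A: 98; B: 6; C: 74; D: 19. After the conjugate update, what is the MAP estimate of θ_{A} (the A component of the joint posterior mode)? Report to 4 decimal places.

The Dirichlet prior is conjugate to the Multinomial likelihood: each posterior αⱼ = prior αⱼ + observed count nⱼ.
Posterior concentration: (99.98, 7.98, 75.98, 20.98), total = 204.92.
Joint mode component: (α_{A}−1)/(Σα−K) = 98.98/200.92 = 0.4926.

0.4926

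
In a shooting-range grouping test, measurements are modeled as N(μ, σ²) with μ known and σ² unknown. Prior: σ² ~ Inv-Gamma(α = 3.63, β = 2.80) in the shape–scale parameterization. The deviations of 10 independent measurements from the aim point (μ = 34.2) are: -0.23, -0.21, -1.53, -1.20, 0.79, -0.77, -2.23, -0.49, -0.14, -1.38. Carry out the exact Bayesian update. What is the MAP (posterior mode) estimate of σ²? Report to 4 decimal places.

With known mean μ and an Inverse-Gamma(α, β) prior on σ², the Normal likelihood is conjugate: posterior is Inv-Gamma(α + n/2, β + Σ(xᵢ−μ)²/2).
Σ(xᵢ−μ)² = (-0.23)² + (-0.21)² + (-1.53)² + (-1.20)² + (0.79)² + (-0.77)² + (-2.23)² + (-0.49)² + (-0.14)² + (-1.38)² = 12.2319.
Posterior: Inv-Gamma(3.63 + 10/2, 2.80 + 12.2319/2) = Inv-Gamma(8.63, 8.91595).
Mode = β/(α+1) = 8.91595/9.63 = 0.9259.

0.9259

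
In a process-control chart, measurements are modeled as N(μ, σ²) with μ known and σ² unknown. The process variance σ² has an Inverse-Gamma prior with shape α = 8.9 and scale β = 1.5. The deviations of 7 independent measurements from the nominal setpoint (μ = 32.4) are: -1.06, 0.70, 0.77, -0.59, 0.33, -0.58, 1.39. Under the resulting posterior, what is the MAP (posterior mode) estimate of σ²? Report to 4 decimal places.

0.2960

With known mean μ and an Inverse-Gamma(α, β) prior on σ², the Normal likelihood is conjugate: posterior is Inv-Gamma(α + n/2, β + Σ(xᵢ−μ)²/2).
Σ(xᵢ−μ)² = (-1.06)² + (0.70)² + (0.77)² + (-0.59)² + (0.33)² + (-0.58)² + (1.39)² = 4.9320.
Posterior: Inv-Gamma(8.9 + 7/2, 1.5 + 4.9320/2) = Inv-Gamma(12.40, 3.96600).
Mode = β/(α+1) = 3.96600/13.40 = 0.2960.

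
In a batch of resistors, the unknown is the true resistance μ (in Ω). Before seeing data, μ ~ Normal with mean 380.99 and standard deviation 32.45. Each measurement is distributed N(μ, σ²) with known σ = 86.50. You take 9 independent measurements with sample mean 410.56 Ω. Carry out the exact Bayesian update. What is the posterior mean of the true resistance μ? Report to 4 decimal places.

For Normal data with known variance σ², a Normal(μ₀, σ₀²) prior on μ is conjugate. Posterior precision = 1/σ₀² + n/σ²; posterior mean is the precision-weighted average of μ₀ and x̄.
n·x̄ = 9·410.56 = 3695.04.
σ₀² = 32.45² = 1053.0025, σ² = 86.50² = 7482.25; σ² + n·σ₀² = 7482.25 + 9·1053.0025 = 16959.2725.
Posterior mean = (μ₀/σ₀² + n·x̄/σ²)/(1/σ₀² + n/σ²) = (σ²·μ₀ + σ₀²·n·x̄)/(σ² + n·σ₀²) = (7482.25·380.99 + 1053.0025·3695.04)/16959.2725 = 6741548.7851/16959.2725 = 397.5140.

397.5140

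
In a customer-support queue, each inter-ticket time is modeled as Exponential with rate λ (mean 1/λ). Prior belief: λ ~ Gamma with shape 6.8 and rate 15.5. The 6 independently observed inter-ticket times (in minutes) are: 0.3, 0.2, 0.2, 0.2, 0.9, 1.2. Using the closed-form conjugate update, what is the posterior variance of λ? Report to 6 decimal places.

0.037400

With a Gamma(shape α, rate β) prior on the exponential rate λ, the posterior after n observations with total T = Σxᵢ is Gamma(α+n, β+T).
Sum of observations T = 3.0 minutes; n = 6.
Posterior: Gamma(6.8+6, 15.5+3.0) = Gamma(12.8, 18.5).
Var = α/β² = 0.037400.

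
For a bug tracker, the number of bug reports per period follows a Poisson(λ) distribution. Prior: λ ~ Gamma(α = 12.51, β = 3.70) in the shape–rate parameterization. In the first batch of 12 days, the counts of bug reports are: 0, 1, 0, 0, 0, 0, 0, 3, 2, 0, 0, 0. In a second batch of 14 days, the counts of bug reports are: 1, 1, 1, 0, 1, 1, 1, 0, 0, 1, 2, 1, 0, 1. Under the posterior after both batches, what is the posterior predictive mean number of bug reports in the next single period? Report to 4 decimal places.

0.9936

With a Gamma(shape α, rate β) prior, the Poisson likelihood is conjugate: the posterior is Gamma(α + ΣXᵢ, β + n).
Batch 1: sum of counts S = 6 over n = 12 days.
After batch 1: Gamma(α+S, β+n) = Gamma(12.51+6, 3.70+12) = Gamma(18.51, 15.70).
Batch 2: sum of counts S = 11 over n = 14 days.
After batch 2: Gamma(α+S, β+n) = Gamma(18.51+11, 15.70+14) = Gamma(29.51, 29.70).
The predictive distribution for one future period is NegBinom with mean α/β = 0.9936.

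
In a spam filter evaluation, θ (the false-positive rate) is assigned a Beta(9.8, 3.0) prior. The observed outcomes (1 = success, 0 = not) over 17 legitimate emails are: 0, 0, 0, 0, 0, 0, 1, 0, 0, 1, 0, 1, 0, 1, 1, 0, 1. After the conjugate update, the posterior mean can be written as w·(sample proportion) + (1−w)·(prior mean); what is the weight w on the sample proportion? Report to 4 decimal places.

The Beta prior is conjugate to a Binomial/Bernoulli likelihood; the update adds successes to α and failures to β.
Posterior mean = (α₀+k)/(α₀+β₀+n) = [n/(α₀+β₀+n)]·(k/n) + [(α₀+β₀)/(α₀+β₀+n)]·α₀/(α₀+β₀), so only n and the prior enter the weight.
The weight on the data is w = n/(α₀+β₀+n) = 17/(9.8+3.0+17) = 17/29.8 = 0.5705.

0.5705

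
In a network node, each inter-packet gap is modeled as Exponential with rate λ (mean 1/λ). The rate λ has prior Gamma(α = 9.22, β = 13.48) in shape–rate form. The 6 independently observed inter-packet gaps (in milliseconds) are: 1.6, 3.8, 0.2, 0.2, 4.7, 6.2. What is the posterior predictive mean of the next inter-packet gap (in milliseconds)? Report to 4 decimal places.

With a Gamma(shape α, rate β) prior on the exponential rate λ, the posterior after n observations with total T = Σxᵢ is Gamma(α+n, β+T).
Sum of observations T = 16.7 milliseconds; n = 6.
Posterior: Gamma(9.22+6, 13.48+16.7) = Gamma(15.22, 30.18).
The predictive distribution for the next observation is Lomax; its mean is β/(α−1) = 30.18/14.22 = 2.1224.

2.1224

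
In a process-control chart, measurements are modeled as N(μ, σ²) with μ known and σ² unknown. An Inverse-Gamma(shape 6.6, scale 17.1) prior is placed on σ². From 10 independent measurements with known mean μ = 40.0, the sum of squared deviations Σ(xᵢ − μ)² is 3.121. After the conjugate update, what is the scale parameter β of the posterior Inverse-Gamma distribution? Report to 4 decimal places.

18.6605

With known mean μ and an Inverse-Gamma(α, β) prior on σ², the Normal likelihood is conjugate: posterior is Inv-Gamma(α + n/2, β + Σ(xᵢ−μ)²/2).
Posterior: Inv-Gamma(6.6 + 10/2, 17.1 + 3.121/2) = Inv-Gamma(11.60, 18.6605).
Posterior β = 18.6605.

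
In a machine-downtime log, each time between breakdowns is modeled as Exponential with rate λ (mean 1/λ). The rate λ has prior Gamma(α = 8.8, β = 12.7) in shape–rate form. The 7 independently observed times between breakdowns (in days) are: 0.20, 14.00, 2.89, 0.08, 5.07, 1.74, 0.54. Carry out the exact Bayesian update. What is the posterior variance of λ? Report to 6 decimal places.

0.011405

With a Gamma(shape α, rate β) prior on the exponential rate λ, the posterior after n observations with total T = Σxᵢ is Gamma(α+n, β+T).
Sum of observations T = 24.52 days; n = 7.
Posterior: Gamma(8.8+7, 12.7+24.52) = Gamma(15.8, 37.22).
Var = α/β² = 0.011405.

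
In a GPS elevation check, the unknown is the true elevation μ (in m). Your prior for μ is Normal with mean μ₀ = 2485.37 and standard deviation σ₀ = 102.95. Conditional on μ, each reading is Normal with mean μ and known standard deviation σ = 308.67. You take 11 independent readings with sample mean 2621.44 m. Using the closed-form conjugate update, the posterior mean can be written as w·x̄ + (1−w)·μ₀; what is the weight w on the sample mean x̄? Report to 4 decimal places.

For Normal data with known variance σ², a Normal(μ₀, σ₀²) prior on μ is conjugate. Posterior precision = 1/σ₀² + n/σ²; posterior mean is the precision-weighted average of μ₀ and x̄.
σ₀² = 102.95² = 10598.7025, σ² = 308.67² = 95277.1689. Prior precision 1/σ₀² = 1/10598.7025; data precision n/σ² = 11/95277.1689.
w = (n/σ²)/(1/σ₀² + n/σ²) = n·σ₀²/(σ² + n·σ₀²) = 11·10598.7025/(95277.1689 + 11·10598.7025) = 116585.7275/211862.8964 = 0.5503.

0.5503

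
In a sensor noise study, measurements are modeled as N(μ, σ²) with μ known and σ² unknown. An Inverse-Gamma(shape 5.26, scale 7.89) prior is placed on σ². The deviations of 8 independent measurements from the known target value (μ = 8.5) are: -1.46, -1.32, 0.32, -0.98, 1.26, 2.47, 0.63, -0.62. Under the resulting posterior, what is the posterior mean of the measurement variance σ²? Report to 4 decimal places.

1.7667

With known mean μ and an Inverse-Gamma(α, β) prior on σ², the Normal likelihood is conjugate: posterior is Inv-Gamma(α + n/2, β + Σ(xᵢ−μ)²/2).
Σ(xᵢ−μ)² = (-1.46)² + (-1.32)² + (0.32)² + (-0.98)² + (1.26)² + (2.47)² + (0.63)² + (-0.62)² = 13.4066.
Posterior: Inv-Gamma(5.26 + 8/2, 7.89 + 13.4066/2) = Inv-Gamma(9.26, 14.59330).
E[σ²|data] = β/(α−1) = 14.59330/8.26 = 1.7667.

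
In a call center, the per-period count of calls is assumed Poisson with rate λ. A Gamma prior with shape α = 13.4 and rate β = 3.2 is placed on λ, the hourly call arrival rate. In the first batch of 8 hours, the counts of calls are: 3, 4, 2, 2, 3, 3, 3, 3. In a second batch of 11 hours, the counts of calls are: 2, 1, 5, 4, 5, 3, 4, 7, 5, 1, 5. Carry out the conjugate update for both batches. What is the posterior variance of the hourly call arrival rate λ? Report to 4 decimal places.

With a Gamma(shape α, rate β) prior, the Poisson likelihood is conjugate: the posterior is Gamma(α + ΣXᵢ, β + n).
Batch 1: sum of counts S = 23 over n = 8 hours.
After batch 1: Gamma(α+S, β+n) = Gamma(13.4+23, 3.2+8) = Gamma(36.4, 11.2).
Batch 2: sum of counts S = 42 over n = 11 hours.
After batch 2: Gamma(α+S, β+n) = Gamma(36.4+42, 11.2+11) = Gamma(78.4, 22.2).
Var = α/β² = 78.4/22.2² = 0.1591.

0.1591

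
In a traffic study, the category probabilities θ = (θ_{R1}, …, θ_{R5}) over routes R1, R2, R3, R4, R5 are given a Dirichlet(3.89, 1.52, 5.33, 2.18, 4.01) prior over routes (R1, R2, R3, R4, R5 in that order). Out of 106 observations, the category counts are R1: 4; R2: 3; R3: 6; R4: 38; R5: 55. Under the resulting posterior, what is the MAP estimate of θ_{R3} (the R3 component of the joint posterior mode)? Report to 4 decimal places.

The Dirichlet prior is conjugate to the Multinomial likelihood: each posterior αⱼ = prior αⱼ + observed count nⱼ.
Posterior concentration: (7.89, 4.52, 11.33, 40.18, 59.01), total = 122.93.
Joint mode component: (α_{R3}−1)/(Σα−K) = 10.33/117.93 = 0.0876.

0.0876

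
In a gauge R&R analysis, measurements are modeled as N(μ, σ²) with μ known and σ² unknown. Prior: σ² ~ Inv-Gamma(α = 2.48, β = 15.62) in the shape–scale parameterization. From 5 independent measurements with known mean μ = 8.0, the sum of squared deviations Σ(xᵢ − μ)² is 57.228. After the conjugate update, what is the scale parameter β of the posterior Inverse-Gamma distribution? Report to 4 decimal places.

With known mean μ and an Inverse-Gamma(α, β) prior on σ², the Normal likelihood is conjugate: posterior is Inv-Gamma(α + n/2, β + Σ(xᵢ−μ)²/2).
Posterior: Inv-Gamma(2.48 + 5/2, 15.62 + 57.228/2) = Inv-Gamma(4.98, 44.2340).
Posterior β = 44.2340.

44.2340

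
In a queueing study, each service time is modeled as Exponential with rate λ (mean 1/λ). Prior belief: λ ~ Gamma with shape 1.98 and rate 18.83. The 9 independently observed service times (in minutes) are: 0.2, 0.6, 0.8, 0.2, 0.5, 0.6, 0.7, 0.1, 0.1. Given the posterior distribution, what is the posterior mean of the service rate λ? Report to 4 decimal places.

With a Gamma(shape α, rate β) prior on the exponential rate λ, the posterior after n observations with total T = Σxᵢ is Gamma(α+n, β+T).
Sum of observations T = 3.8 minutes; n = 9.
Posterior: Gamma(1.98+9, 18.83+3.8) = Gamma(10.98, 22.63).
Posterior mean of λ = α/β = 10.98/22.63 = 0.4852.

0.4852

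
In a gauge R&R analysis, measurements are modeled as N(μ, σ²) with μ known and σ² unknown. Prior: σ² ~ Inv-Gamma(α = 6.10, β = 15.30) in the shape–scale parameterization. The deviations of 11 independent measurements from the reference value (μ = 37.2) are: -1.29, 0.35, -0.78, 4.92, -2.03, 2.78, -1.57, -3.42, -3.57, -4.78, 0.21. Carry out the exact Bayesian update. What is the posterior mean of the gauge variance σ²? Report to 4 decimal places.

With known mean μ and an Inverse-Gamma(α, β) prior on σ², the Normal likelihood is conjugate: posterior is Inv-Gamma(α + n/2, β + Σ(xᵢ−μ)²/2).
Σ(xᵢ−μ)² = (-1.29)² + (0.35)² + (-0.78)² + (4.92)² + (-2.03)² + (2.78)² + (-1.57)² + (-3.42)² + (-3.57)² + (-4.78)² + (0.21)² = 88.2494.
Posterior: Inv-Gamma(6.10 + 11/2, 15.30 + 88.2494/2) = Inv-Gamma(11.60, 59.42470).
E[σ²|data] = β/(α−1) = 59.42470/10.60 = 5.6061.

5.6061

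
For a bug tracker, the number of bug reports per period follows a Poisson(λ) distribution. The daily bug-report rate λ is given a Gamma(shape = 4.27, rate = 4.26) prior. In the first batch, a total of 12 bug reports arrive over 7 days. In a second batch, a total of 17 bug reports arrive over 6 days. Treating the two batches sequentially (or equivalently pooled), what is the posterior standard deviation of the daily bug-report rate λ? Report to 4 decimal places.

0.3342

With a Gamma(shape α, rate β) prior, the Poisson likelihood is conjugate: the posterior is Gamma(α + ΣXᵢ, β + n).
After batch 1: Gamma(α+S, β+n) = Gamma(4.27+12, 4.26+7) = Gamma(16.27, 11.26).
After batch 2: Gamma(α+S, β+n) = Gamma(16.27+17, 11.26+6) = Gamma(33.27, 17.26).
SD = √α/β = √33.27/17.26 = 0.3342.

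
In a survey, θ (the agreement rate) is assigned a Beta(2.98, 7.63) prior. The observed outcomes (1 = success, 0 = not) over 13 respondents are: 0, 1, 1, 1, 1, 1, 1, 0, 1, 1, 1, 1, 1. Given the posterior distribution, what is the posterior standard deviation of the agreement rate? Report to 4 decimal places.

0.0991

The Beta prior is conjugate to a Binomial/Bernoulli likelihood; the update adds successes to α and failures to β.
Posterior: Beta(α+k, β+n−k) = Beta(2.98+11, 7.63+2) = Beta(13.98, 9.63).
Var = αβ/((α+β)²(α+β+1)) = 13.98·9.63/(23.61²·24.61) = 0.00981363; SD = √0.00981363 = 0.0991.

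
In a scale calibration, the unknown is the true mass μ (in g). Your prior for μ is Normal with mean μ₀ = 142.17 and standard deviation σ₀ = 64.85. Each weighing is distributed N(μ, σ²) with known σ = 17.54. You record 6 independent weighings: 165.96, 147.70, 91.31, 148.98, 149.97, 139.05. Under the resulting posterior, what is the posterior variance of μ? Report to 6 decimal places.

50.657630

For Normal data with known variance σ², a Normal(μ₀, σ₀²) prior on μ is conjugate. Posterior precision = 1/σ₀² + n/σ²; posterior mean is the precision-weighted average of μ₀ and x̄.
σ₀² = 64.85² = 4205.5225, σ² = 17.54² = 307.6516; σ² + n·σ₀² = 307.6516 + 6·4205.5225 = 25540.7866.
Posterior precision = 1/σ₀² + n/σ² = 1/4205.5225 + 6/307.6516 = (σ² + n·σ₀²)/(σ₀²σ²) = 25540.7866/(4205.5225·307.6516); posterior variance σₙ² = σ₀²σ²/(σ² + n·σ₀²) = 4205.5225·307.6516/25540.7866 = 50.657630.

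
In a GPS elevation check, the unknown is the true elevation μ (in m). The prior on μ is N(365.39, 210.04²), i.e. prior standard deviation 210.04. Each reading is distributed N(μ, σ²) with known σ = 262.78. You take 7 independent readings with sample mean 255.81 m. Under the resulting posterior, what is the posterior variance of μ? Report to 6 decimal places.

For Normal data with known variance σ², a Normal(μ₀, σ₀²) prior on μ is conjugate. Posterior precision = 1/σ₀² + n/σ²; posterior mean is the precision-weighted average of μ₀ and x̄.
σ₀² = 210.04² = 44116.8016, σ² = 262.78² = 69053.3284; σ² + n·σ₀² = 69053.3284 + 7·44116.8016 = 377870.9396.
Posterior precision = 1/σ₀² + n/σ² = 1/44116.8016 + 7/69053.3284 = (σ² + n·σ₀²)/(σ₀²σ²) = 377870.9396/(44116.8016·69053.3284); posterior variance σₙ² = σ₀²σ²/(σ² + n·σ₀²) = 44116.8016·69053.3284/377870.9396 = 8062.043596.

8062.043596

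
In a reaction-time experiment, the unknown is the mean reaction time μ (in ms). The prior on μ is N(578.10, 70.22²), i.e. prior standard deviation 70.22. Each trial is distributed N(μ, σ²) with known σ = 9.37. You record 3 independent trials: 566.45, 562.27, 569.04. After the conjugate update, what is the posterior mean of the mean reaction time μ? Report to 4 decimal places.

565.9919

For Normal data with known variance σ², a Normal(μ₀, σ₀²) prior on μ is conjugate. Posterior precision = 1/σ₀² + n/σ²; posterior mean is the precision-weighted average of μ₀ and x̄.
Σxᵢ = 566.45 + 562.27 + 569.04 = 1697.76, so n·x̄ = 1697.76.
σ₀² = 70.22² = 4930.8484, σ² = 9.37² = 87.7969; σ² + n·σ₀² = 87.7969 + 3·4930.8484 = 14880.3421.
Posterior mean = (μ₀/σ₀² + n·x̄/σ²)/(1/σ₀² + n/σ²) = (σ²·μ₀ + σ₀²·n·x̄)/(σ² + n·σ₀²) = (87.7969·578.10 + 4930.8484·1697.76)/14880.3421 = 8422152.567474/14880.3421 = 565.9919.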